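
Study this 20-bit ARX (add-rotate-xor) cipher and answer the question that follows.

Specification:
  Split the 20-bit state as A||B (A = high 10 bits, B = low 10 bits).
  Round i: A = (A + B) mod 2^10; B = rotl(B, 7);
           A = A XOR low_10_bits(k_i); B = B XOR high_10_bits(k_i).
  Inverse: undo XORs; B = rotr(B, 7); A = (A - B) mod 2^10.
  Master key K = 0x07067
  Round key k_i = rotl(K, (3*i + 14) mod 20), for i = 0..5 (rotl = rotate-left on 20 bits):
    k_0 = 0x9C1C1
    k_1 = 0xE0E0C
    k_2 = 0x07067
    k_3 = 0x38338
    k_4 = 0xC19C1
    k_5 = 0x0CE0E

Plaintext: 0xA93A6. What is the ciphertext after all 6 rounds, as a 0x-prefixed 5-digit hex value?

0x83600

s_0 = plaintext = 0xA93A6
s_1 = Round(s_0, k_0) = 0xE2D04
s_2 = Round(s_1, k_1) = 0xA0DA3
s_3 = Round(s_2, k_2) = 0x105A8
s_4 = Round(s_3, k_3) = 0xB44D5
s_5 = Round(s_4, k_4) = 0x99D9C
s_6 = Round(s_5, k_5) = 0x83600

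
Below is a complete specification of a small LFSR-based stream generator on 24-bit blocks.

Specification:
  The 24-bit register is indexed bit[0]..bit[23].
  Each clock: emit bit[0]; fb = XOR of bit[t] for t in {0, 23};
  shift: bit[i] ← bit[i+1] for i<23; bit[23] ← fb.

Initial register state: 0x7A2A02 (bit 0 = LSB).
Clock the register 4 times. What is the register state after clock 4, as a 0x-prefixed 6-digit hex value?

0xE7A2A0

reg_0 = 0x7A2A02
clock 1: out=0, reg = 0x3D1501
clock 2: out=1, reg = 0x9E8A80
clock 3: out=0, reg = 0xCF4540
clock 4: out=0, reg = 0xE7A2A0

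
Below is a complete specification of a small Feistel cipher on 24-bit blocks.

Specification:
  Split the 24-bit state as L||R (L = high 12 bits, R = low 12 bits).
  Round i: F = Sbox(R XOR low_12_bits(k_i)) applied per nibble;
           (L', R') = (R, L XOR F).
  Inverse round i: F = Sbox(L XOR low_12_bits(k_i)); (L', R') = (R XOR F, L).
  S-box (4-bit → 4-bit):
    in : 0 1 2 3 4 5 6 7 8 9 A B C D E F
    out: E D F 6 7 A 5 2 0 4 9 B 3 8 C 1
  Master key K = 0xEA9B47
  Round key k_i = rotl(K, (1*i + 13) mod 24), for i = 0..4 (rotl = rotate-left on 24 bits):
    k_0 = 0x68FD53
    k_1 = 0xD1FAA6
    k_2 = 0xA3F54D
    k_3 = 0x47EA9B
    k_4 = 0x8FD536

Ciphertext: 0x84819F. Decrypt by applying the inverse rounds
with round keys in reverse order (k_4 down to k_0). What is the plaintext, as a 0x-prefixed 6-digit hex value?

s_0 = ciphertext = 0x84819F
s_1 = InvRound(s_0, k_4) = 0x9B3848
s_2 = InvRound(s_1, k_3) = 0xEB89B3
s_3 = InvRound(s_2, k_2) = 0x2A9EB8
s_4 = InvRound(s_3, k_1) = 0xE592A9
s_5 = InvRound(s_4, k_0) = 0x440E59

0x440E59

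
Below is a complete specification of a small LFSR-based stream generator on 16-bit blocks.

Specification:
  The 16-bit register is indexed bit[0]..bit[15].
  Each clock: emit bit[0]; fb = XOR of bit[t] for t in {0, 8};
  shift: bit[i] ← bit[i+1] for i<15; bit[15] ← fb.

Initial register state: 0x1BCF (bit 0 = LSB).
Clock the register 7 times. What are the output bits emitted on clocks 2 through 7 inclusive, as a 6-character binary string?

reg_0 = 0x1BCF
clock 1: out=1, reg = 0x0DE7
clock 2: out=1, reg = 0x06F3
clock 3: out=1, reg = 0x8379
clock 4: out=1, reg = 0x41BC
clock 5: out=0, reg = 0xA0DE
clock 6: out=0, reg = 0x506F
clock 7: out=1, reg = 0xA837

111001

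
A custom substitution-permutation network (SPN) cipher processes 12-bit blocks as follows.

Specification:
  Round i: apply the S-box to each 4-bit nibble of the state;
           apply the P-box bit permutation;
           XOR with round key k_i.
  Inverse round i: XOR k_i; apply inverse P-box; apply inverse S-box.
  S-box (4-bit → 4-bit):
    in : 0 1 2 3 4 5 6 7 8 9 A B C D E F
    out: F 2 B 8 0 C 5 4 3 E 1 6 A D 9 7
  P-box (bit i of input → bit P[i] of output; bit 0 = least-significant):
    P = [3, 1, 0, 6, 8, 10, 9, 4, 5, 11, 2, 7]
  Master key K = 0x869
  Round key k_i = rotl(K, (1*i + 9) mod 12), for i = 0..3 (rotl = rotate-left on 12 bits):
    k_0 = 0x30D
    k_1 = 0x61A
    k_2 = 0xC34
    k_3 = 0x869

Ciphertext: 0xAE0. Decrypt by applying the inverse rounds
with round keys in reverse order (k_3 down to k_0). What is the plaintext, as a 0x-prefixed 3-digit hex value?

0x295

s_0 = ciphertext = 0xAE0
s_1 = InvRound(s_0, k_3) = 0x376
s_2 = InvRound(s_1, k_2) = 0x1FC
s_3 = InvRound(s_2, k_1) = 0xDFC
s_4 = InvRound(s_3, k_0) = 0x295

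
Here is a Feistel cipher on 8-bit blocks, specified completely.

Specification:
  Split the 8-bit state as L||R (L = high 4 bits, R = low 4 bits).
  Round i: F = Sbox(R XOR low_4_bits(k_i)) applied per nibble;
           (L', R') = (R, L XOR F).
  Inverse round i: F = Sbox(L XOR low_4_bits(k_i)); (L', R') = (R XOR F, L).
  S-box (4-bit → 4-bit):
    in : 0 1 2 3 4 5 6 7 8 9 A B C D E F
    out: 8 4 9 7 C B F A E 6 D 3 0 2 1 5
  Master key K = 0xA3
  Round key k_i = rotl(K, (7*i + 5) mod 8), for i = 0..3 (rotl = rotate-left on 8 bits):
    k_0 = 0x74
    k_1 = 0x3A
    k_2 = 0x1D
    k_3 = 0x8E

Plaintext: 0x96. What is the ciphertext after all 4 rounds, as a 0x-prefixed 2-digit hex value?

0xFF

s_0 = plaintext = 0x96
s_1 = Round(s_0, k_0) = 0x60
s_2 = Round(s_1, k_1) = 0x0B
s_3 = Round(s_2, k_2) = 0xBF
s_4 = Round(s_3, k_3) = 0xFF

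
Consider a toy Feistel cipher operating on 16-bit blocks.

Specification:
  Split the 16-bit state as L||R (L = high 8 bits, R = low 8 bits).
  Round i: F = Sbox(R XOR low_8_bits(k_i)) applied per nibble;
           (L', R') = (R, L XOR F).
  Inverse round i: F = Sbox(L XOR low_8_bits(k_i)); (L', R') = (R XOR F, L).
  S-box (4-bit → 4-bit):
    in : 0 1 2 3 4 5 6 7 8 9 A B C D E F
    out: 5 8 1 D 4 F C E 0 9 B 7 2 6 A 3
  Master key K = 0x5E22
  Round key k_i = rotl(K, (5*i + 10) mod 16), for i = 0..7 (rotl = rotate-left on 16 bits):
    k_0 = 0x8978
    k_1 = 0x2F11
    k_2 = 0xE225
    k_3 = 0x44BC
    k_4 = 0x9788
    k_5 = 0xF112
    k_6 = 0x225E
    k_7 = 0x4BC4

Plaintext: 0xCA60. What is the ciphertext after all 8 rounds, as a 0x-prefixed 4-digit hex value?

0x50B5

s_0 = plaintext = 0xCA60
s_1 = Round(s_0, k_0) = 0x604A
s_2 = Round(s_1, k_1) = 0x4A97
s_3 = Round(s_2, k_2) = 0x973B
s_4 = Round(s_3, k_3) = 0x3B99
s_5 = Round(s_4, k_4) = 0x99B3
s_6 = Round(s_5, k_5) = 0xB321
s_7 = Round(s_6, k_6) = 0x2150
s_8 = Round(s_7, k_7) = 0x50B5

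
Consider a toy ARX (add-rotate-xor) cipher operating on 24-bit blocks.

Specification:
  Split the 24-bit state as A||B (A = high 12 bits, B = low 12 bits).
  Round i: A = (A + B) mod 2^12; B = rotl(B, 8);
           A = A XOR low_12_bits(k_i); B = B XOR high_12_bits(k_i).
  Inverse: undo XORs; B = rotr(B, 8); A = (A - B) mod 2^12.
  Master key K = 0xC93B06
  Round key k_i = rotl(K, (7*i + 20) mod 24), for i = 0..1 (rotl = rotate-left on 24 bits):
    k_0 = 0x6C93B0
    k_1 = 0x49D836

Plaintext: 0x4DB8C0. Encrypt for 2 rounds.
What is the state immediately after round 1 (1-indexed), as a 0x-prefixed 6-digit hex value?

0xE2B645

s_0 = plaintext = 0x4DB8C0
s_1 = Round(s_0, k_0) = 0xE2B645
s_2 = Round(s_1, k_1) = 0xC461F9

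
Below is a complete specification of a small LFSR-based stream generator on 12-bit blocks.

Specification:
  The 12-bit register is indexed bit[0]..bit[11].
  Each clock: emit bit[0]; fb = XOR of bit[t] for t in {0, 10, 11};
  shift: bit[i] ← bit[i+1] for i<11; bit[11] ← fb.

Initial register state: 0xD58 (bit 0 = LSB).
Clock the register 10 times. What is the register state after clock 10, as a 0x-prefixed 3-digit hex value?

reg_0 = 0xD58
clock 1: out=0, reg = 0x6AC
clock 2: out=0, reg = 0xB56
clock 3: out=0, reg = 0xDAB
clock 4: out=1, reg = 0xED5
clock 5: out=1, reg = 0xF6A
clock 6: out=0, reg = 0x7B5
clock 7: out=1, reg = 0x3DA
clock 8: out=0, reg = 0x1ED
clock 9: out=1, reg = 0x8F6
clock 10: out=0, reg = 0xC7B

0xC7B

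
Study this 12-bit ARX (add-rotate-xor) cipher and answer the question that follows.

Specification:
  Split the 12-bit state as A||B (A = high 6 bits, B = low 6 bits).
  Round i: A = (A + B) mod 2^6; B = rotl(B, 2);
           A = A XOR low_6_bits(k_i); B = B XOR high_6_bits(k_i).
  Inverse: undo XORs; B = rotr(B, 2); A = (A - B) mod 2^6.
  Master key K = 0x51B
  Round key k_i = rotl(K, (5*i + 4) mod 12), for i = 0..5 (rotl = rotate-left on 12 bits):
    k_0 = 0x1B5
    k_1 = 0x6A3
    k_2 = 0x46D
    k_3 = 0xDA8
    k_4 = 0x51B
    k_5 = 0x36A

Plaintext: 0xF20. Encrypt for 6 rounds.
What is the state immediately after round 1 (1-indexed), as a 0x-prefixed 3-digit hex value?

s_0 = plaintext = 0xF20
s_1 = Round(s_0, k_0) = 0xA44
s_2 = Round(s_1, k_1) = 0x38A
s_3 = Round(s_2, k_2) = 0xD79
s_4 = Round(s_3, k_3) = 0x191
s_5 = Round(s_4, k_4) = 0x311
s_6 = Round(s_5, k_5) = 0xDC8

0xA44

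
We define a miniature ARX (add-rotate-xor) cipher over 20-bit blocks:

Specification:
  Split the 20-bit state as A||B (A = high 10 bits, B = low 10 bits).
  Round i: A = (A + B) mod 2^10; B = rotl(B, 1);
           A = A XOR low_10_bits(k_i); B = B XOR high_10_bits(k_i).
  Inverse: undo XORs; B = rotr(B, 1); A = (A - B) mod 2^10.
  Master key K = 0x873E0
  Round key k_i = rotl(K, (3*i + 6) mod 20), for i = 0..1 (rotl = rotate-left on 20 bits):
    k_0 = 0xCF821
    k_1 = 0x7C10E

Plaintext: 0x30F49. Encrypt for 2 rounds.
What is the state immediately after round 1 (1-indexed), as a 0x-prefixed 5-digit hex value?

s_0 = plaintext = 0x30F49
s_1 = Round(s_0, k_0) = 0x0B5AD
s_2 = Round(s_1, k_1) = 0x352AA

0x0B5AD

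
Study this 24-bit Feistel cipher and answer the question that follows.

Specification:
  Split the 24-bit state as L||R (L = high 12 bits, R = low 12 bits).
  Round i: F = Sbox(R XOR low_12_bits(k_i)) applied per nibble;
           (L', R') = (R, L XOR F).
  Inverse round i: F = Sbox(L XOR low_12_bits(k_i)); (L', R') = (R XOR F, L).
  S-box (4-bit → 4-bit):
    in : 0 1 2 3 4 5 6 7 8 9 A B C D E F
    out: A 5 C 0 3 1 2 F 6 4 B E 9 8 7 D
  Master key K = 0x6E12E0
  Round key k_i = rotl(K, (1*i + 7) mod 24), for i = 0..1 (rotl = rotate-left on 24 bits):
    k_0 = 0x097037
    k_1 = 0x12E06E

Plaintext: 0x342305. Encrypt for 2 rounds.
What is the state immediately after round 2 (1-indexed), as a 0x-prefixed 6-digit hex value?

s_0 = plaintext = 0x342305
s_1 = Round(s_0, k_0) = 0x30534E
s_2 = Round(s_1, k_1) = 0x34E3CF

0x34E3CF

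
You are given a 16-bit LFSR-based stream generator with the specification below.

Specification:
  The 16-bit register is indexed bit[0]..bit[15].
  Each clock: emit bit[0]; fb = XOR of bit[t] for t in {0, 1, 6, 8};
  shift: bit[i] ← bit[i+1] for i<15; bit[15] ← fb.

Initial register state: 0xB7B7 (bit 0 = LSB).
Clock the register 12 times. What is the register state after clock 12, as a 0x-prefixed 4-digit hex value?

reg_0 = 0xB7B7
clock 1: out=1, reg = 0xDBDB
clock 2: out=1, reg = 0x6DED
clock 3: out=1, reg = 0xB6F6
clock 4: out=0, reg = 0x5B7B
clock 5: out=1, reg = 0x2DBD
clock 6: out=1, reg = 0x16DE
clock 7: out=0, reg = 0x0B6F
clock 8: out=1, reg = 0x05B7
clock 9: out=1, reg = 0x82DB
clock 10: out=1, reg = 0xC16D
clock 11: out=1, reg = 0xE0B6
clock 12: out=0, reg = 0xF05B

0xF05B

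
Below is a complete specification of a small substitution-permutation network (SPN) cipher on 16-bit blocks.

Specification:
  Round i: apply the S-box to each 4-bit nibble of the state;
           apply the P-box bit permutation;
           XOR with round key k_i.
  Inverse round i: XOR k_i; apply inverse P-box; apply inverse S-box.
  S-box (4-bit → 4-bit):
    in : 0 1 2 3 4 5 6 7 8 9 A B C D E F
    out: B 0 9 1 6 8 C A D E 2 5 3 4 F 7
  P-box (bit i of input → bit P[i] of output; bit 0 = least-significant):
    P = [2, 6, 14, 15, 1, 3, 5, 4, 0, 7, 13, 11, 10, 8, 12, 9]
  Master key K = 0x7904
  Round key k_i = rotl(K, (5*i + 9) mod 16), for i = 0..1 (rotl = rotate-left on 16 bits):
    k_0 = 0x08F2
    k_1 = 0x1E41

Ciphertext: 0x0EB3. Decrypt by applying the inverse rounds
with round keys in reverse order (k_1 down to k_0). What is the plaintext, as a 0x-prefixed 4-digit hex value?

0x6199

s_0 = ciphertext = 0x0EB3
s_1 = InvRound(s_0, k_1) = 0xDA8A
s_2 = InvRound(s_1, k_0) = 0x6199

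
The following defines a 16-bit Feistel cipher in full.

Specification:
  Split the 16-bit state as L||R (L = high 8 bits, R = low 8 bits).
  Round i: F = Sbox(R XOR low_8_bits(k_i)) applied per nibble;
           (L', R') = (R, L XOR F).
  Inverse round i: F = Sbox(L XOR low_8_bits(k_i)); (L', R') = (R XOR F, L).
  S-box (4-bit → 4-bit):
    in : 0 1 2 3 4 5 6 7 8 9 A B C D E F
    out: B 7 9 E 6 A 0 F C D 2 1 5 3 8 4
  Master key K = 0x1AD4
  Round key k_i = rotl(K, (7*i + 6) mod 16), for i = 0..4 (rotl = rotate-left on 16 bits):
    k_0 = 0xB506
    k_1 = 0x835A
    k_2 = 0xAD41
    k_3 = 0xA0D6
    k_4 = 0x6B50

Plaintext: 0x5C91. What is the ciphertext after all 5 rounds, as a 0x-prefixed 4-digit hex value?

s_0 = plaintext = 0x5C91
s_1 = Round(s_0, k_0) = 0x9183
s_2 = Round(s_1, k_1) = 0x83AC
s_3 = Round(s_2, k_2) = 0xAC00
s_4 = Round(s_3, k_3) = 0x009C
s_5 = Round(s_4, k_4) = 0x9C55

0x9C55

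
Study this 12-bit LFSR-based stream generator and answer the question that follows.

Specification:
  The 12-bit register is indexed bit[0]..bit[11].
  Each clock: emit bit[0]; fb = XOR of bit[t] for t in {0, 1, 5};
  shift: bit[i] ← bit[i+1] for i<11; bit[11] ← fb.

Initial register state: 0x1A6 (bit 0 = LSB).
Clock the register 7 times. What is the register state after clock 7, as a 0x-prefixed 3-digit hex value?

reg_0 = 0x1A6
clock 1: out=0, reg = 0x0D3
clock 2: out=1, reg = 0x069
clock 3: out=1, reg = 0x034
clock 4: out=0, reg = 0x81A
clock 5: out=0, reg = 0xC0D
clock 6: out=1, reg = 0xE06
clock 7: out=0, reg = 0xF03

0xF03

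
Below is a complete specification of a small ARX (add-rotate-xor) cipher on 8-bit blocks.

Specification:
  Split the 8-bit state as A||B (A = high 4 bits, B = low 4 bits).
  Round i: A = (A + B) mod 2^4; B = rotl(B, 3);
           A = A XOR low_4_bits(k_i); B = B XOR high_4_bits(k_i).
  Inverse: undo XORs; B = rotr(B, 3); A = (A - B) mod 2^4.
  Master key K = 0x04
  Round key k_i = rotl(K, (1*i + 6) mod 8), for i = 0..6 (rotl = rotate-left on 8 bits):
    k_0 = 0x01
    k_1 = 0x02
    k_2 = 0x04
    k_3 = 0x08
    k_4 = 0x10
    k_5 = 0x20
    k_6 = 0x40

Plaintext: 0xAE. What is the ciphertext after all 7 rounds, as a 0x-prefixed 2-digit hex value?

0x3C

s_0 = plaintext = 0xAE
s_1 = Round(s_0, k_0) = 0x97
s_2 = Round(s_1, k_1) = 0x2B
s_3 = Round(s_2, k_2) = 0x9D
s_4 = Round(s_3, k_3) = 0xEE
s_5 = Round(s_4, k_4) = 0xC6
s_6 = Round(s_5, k_5) = 0x21
s_7 = Round(s_6, k_6) = 0x3C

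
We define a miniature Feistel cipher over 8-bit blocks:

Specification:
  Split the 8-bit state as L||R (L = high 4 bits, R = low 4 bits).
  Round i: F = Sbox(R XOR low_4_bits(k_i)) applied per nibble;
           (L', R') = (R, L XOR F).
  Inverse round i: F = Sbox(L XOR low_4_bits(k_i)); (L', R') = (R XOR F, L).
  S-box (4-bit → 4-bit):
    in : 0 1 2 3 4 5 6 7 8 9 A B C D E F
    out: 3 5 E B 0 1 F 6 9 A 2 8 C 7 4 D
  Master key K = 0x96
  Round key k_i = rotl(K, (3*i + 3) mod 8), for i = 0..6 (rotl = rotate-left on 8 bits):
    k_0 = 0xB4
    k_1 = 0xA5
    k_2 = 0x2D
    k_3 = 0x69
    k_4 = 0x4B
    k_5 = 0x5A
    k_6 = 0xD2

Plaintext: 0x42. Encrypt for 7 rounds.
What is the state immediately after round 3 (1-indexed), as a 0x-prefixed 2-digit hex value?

s_0 = plaintext = 0x42
s_1 = Round(s_0, k_0) = 0x2B
s_2 = Round(s_1, k_1) = 0xB6
s_3 = Round(s_2, k_2) = 0x63
s_4 = Round(s_3, k_3) = 0x34
s_5 = Round(s_4, k_4) = 0x4E
s_6 = Round(s_5, k_5) = 0xE4
s_7 = Round(s_6, k_6) = 0x41

0x63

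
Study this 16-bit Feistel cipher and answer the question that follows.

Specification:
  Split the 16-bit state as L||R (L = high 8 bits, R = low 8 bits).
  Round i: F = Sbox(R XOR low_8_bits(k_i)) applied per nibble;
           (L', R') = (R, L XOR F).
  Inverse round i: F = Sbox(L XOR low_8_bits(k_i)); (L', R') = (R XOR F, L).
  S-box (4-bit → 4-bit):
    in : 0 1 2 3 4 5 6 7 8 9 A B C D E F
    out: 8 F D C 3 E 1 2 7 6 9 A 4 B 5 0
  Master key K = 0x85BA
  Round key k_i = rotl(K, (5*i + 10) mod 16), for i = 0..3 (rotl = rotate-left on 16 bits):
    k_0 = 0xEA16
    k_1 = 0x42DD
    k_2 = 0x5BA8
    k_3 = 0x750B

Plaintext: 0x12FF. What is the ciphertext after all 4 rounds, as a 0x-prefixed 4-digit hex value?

s_0 = plaintext = 0x12FF
s_1 = Round(s_0, k_0) = 0xFF44
s_2 = Round(s_1, k_1) = 0x4499
s_3 = Round(s_2, k_2) = 0x998B
s_4 = Round(s_3, k_3) = 0x8BE1

0x8BE1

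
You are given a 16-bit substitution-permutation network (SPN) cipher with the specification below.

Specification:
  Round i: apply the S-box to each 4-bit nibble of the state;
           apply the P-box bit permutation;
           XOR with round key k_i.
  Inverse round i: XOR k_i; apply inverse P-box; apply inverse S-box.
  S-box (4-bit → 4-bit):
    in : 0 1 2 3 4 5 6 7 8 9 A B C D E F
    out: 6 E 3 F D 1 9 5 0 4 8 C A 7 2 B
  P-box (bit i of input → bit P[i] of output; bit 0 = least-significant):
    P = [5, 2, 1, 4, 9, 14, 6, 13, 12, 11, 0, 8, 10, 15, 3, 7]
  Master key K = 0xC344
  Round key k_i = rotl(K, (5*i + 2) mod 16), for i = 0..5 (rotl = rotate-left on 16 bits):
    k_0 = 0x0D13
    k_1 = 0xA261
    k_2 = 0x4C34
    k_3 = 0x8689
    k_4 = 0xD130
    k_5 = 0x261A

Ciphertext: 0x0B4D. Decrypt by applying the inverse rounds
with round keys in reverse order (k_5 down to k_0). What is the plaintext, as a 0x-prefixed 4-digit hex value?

s_0 = ciphertext = 0x0B4D
s_1 = InvRound(s_0, k_5) = 0x51B1
s_2 = InvRound(s_1, k_4) = 0xC988
s_3 = InvRound(s_2, k_3) = 0x5128
s_4 = InvRound(s_3, k_2) = 0x7F8C
s_5 = InvRound(s_4, k_1) = 0x3302
s_6 = InvRound(s_5, k_0) = 0x5D6A

0x5D6A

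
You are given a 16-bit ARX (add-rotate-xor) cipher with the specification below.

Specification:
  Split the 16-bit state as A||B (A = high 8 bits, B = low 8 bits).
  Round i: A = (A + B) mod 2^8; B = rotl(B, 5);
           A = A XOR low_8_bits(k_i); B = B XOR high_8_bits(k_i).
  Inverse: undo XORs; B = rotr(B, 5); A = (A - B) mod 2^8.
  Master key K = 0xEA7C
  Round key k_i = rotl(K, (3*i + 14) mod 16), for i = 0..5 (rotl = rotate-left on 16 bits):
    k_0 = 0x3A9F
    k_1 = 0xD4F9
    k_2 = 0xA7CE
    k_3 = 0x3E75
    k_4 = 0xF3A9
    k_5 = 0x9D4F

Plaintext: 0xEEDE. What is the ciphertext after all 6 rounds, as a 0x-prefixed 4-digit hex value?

0x9146

s_0 = plaintext = 0xEEDE
s_1 = Round(s_0, k_0) = 0x53E1
s_2 = Round(s_1, k_1) = 0xCDE8
s_3 = Round(s_2, k_2) = 0x7BBA
s_4 = Round(s_3, k_3) = 0x4069
s_5 = Round(s_4, k_4) = 0x00DE
s_6 = Round(s_5, k_5) = 0x9146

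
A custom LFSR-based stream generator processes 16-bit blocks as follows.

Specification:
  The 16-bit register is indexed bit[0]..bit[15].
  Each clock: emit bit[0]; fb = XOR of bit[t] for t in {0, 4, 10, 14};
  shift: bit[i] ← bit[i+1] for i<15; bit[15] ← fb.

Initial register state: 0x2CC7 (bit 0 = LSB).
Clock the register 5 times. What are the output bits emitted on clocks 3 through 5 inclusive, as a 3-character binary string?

reg_0 = 0x2CC7
clock 1: out=1, reg = 0x1663
clock 2: out=1, reg = 0x0B31
clock 3: out=1, reg = 0x0598
clock 4: out=0, reg = 0x02CC
clock 5: out=0, reg = 0x0166

100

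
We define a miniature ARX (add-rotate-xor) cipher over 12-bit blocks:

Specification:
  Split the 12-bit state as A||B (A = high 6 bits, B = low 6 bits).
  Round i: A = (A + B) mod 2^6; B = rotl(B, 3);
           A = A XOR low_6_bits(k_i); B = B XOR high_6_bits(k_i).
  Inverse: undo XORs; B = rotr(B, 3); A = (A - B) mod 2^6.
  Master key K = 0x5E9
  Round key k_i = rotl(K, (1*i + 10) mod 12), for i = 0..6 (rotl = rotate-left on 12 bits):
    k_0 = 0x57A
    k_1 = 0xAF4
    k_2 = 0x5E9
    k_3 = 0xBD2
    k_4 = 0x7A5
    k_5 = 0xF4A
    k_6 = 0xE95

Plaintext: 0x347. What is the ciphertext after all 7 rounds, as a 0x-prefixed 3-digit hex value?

s_0 = plaintext = 0x347
s_1 = Round(s_0, k_0) = 0xBAD
s_2 = Round(s_1, k_1) = 0xBC6
s_3 = Round(s_2, k_2) = 0x727
s_4 = Round(s_3, k_3) = 0x453
s_5 = Round(s_4, k_4) = 0x044
s_6 = Round(s_5, k_5) = 0x3DD
s_7 = Round(s_6, k_6) = 0xE51

0xE51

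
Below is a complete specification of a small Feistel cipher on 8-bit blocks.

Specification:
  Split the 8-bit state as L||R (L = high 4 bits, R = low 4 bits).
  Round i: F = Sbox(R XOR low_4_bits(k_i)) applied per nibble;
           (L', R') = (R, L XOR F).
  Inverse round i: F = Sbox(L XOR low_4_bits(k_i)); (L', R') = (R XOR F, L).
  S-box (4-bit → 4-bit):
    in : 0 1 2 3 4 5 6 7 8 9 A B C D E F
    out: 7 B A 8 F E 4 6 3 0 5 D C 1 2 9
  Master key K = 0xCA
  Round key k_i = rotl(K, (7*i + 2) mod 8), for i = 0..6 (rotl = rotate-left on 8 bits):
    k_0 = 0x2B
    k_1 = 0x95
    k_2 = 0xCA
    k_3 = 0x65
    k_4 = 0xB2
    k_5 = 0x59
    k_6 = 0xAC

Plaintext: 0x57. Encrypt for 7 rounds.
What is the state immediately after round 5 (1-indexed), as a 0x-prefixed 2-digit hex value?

s_0 = plaintext = 0x57
s_1 = Round(s_0, k_0) = 0x79
s_2 = Round(s_1, k_1) = 0x9B
s_3 = Round(s_2, k_2) = 0xB2
s_4 = Round(s_3, k_3) = 0x2D
s_5 = Round(s_4, k_4) = 0xDB
s_6 = Round(s_5, k_5) = 0xB7
s_7 = Round(s_6, k_6) = 0x76

0xDB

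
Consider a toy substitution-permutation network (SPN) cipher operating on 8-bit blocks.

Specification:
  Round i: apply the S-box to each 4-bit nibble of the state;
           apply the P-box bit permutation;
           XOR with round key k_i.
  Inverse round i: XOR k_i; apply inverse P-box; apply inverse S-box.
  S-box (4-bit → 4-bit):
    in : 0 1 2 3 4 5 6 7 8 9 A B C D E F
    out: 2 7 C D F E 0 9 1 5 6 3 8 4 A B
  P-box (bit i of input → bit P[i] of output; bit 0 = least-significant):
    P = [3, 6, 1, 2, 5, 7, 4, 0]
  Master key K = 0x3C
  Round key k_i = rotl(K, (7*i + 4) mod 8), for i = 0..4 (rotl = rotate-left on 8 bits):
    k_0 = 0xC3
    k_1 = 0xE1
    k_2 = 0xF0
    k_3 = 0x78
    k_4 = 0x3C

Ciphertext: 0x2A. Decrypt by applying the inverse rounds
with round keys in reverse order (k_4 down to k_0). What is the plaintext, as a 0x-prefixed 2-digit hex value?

s_0 = ciphertext = 0x2A
s_1 = InvRound(s_0, k_4) = 0xD2
s_2 = InvRound(s_1, k_3) = 0xB9
s_3 = InvRound(s_2, k_2) = 0xCB
s_4 = InvRound(s_3, k_1) = 0x89
s_5 = InvRound(s_4, k_0) = 0x61

0x61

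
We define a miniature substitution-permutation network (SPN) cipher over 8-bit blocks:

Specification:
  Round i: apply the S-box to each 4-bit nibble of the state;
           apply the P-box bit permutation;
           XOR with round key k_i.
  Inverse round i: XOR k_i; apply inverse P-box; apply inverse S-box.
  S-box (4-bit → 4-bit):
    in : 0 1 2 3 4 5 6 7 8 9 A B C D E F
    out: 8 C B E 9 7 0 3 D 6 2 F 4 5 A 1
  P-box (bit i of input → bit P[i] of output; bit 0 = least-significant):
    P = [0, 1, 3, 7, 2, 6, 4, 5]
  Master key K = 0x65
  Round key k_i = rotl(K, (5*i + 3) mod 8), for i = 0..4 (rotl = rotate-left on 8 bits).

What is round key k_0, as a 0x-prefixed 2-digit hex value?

K = 0x65
k_0 = rotl(K, (5*0+3) mod 8) = rotl(K, 3) = 0x2B

0x2B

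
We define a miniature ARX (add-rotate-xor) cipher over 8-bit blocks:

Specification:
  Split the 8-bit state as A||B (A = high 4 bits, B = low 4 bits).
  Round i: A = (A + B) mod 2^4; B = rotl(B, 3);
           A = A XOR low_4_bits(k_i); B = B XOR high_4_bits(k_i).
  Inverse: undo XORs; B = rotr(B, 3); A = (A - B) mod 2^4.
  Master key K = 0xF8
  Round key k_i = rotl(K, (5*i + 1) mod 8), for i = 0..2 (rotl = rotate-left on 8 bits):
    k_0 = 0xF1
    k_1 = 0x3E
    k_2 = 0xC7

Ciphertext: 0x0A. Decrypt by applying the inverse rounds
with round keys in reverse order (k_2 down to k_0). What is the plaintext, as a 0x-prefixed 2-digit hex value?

0x70

s_0 = ciphertext = 0x0A
s_1 = InvRound(s_0, k_2) = 0xBC
s_2 = InvRound(s_1, k_1) = 0x6F
s_3 = InvRound(s_2, k_0) = 0x70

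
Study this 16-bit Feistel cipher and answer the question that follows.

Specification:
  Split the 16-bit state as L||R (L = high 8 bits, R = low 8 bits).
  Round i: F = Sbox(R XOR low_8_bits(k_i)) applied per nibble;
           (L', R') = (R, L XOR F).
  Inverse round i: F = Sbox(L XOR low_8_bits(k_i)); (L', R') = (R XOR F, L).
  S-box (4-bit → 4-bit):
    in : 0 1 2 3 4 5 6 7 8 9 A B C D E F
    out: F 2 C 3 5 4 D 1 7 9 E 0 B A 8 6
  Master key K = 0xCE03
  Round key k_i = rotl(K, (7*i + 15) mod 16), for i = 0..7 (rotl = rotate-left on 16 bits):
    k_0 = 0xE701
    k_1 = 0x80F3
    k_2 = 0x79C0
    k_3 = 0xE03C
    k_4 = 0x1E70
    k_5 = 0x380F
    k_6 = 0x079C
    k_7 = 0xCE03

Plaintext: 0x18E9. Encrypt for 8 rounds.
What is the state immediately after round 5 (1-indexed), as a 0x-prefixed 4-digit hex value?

s_0 = plaintext = 0x18E9
s_1 = Round(s_0, k_0) = 0xE99F
s_2 = Round(s_1, k_1) = 0x9F32
s_3 = Round(s_2, k_2) = 0x32F3
s_4 = Round(s_3, k_3) = 0xF384
s_5 = Round(s_4, k_4) = 0x8496
s_6 = Round(s_5, k_5) = 0x961D
s_7 = Round(s_6, k_6) = 0x1DE4
s_8 = Round(s_7, k_7) = 0xE49C

0x8496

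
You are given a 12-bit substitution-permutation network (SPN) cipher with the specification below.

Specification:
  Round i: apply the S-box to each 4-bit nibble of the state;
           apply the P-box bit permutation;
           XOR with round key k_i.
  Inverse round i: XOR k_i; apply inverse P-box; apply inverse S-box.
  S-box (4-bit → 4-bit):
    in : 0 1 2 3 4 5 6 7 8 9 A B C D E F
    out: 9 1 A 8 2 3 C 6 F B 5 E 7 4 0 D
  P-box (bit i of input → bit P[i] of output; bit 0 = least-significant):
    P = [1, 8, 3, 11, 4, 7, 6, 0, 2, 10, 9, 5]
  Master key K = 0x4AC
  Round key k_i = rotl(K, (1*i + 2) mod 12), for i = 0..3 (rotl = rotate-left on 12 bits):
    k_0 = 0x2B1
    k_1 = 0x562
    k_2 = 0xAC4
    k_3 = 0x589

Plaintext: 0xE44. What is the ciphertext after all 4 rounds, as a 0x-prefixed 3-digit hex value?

s_0 = plaintext = 0xE44
s_1 = Round(s_0, k_0) = 0x331
s_2 = Round(s_1, k_1) = 0x541
s_3 = Round(s_2, k_2) = 0xE42
s_4 = Round(s_3, k_3) = 0xC09

0xC09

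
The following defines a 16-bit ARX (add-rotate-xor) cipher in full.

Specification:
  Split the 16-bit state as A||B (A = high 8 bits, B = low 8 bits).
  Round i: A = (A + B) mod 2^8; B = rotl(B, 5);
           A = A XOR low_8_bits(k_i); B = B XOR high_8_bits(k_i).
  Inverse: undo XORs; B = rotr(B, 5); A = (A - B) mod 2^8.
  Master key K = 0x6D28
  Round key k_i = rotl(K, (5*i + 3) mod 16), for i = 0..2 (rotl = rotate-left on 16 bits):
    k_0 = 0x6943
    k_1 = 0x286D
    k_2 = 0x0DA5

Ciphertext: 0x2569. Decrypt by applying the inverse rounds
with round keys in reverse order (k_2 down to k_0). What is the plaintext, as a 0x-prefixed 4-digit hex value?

s_0 = ciphertext = 0x2569
s_1 = InvRound(s_0, k_2) = 0x5D23
s_2 = InvRound(s_1, k_1) = 0xD858
s_3 = InvRound(s_2, k_0) = 0x1289

0x1289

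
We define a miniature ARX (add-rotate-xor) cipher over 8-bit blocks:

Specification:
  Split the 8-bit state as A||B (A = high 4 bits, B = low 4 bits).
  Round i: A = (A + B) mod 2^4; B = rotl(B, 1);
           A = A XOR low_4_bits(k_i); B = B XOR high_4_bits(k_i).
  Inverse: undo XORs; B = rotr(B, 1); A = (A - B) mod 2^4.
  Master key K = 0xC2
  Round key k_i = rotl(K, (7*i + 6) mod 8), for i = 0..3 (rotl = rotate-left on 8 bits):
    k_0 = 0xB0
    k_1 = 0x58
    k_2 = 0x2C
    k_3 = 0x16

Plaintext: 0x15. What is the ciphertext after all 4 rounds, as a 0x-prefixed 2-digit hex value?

0x08

s_0 = plaintext = 0x15
s_1 = Round(s_0, k_0) = 0x61
s_2 = Round(s_1, k_1) = 0xF7
s_3 = Round(s_2, k_2) = 0xAC
s_4 = Round(s_3, k_3) = 0x08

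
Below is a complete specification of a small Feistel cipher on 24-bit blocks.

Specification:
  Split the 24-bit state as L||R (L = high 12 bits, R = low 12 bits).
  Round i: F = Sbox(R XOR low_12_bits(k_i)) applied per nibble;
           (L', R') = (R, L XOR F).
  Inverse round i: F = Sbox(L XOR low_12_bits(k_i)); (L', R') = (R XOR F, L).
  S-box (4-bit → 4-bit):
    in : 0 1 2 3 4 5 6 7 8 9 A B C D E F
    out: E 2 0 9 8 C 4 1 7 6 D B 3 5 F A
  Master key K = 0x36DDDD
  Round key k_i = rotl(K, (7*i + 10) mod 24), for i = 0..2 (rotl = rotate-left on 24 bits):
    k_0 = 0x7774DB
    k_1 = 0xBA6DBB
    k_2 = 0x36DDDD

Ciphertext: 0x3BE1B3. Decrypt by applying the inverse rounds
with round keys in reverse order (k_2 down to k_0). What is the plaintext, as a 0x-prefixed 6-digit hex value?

0x10BA3C

s_0 = ciphertext = 0x3BE1B3
s_1 = InvRound(s_0, k_2) = 0xEFA3BE
s_2 = InvRound(s_1, k_1) = 0xA3CEFA
s_3 = InvRound(s_2, k_0) = 0x10BA3C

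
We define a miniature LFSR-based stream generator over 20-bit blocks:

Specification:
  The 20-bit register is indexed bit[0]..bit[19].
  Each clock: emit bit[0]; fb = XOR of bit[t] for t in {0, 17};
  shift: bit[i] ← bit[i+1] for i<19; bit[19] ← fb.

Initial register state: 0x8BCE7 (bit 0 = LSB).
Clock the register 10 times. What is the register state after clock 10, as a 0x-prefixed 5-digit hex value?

0x4EE2F

reg_0 = 0x8BCE7
clock 1: out=1, reg = 0xC5E73
clock 2: out=1, reg = 0xE2F39
clock 3: out=1, reg = 0x7179C
clock 4: out=0, reg = 0xB8BCE
clock 5: out=0, reg = 0xDC5E7
clock 6: out=1, reg = 0xEE2F3
clock 7: out=1, reg = 0x77179
clock 8: out=1, reg = 0x3B8BC
clock 9: out=0, reg = 0x9DC5E
clock 10: out=0, reg = 0x4EE2F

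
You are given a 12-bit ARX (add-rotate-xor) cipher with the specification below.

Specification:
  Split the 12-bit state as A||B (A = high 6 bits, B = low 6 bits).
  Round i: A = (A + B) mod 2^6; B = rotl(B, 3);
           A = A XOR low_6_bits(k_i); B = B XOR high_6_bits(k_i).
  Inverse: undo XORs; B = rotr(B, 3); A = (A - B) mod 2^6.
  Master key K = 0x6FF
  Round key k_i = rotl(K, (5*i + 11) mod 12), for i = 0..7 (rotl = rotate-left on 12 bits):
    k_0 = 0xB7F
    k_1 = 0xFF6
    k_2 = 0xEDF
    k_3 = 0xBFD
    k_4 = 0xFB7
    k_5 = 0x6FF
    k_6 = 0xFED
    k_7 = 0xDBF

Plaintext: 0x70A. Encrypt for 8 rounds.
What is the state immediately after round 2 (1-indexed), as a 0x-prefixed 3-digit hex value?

s_0 = plaintext = 0x70A
s_1 = Round(s_0, k_0) = 0x67C
s_2 = Round(s_1, k_1) = 0x8D8
s_3 = Round(s_2, k_2) = 0x938
s_4 = Round(s_3, k_3) = 0x868
s_5 = Round(s_4, k_4) = 0xFBB
s_6 = Round(s_5, k_5) = 0x184
s_7 = Round(s_6, k_6) = 0x9DF
s_8 = Round(s_7, k_7) = 0xE4D

0x8D8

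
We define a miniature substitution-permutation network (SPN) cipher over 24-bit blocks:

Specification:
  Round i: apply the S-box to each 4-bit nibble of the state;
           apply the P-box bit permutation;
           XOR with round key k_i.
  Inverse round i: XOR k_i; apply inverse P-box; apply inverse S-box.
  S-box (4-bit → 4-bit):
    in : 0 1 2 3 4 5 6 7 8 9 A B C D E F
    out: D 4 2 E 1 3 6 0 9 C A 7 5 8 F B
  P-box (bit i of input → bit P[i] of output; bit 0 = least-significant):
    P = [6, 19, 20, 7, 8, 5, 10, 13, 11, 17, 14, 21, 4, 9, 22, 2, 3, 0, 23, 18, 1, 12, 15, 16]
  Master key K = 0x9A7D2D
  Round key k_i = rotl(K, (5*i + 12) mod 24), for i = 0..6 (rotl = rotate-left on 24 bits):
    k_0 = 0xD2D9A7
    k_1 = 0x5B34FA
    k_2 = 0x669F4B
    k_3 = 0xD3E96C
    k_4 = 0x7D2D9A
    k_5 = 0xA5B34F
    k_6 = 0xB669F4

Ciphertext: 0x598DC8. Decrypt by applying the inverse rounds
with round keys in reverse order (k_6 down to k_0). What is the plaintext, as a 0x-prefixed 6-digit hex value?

0x5EC950

s_0 = ciphertext = 0x598DC8
s_1 = InvRound(s_0, k_6) = 0x900332
s_2 = InvRound(s_1, k_5) = 0x3F8DAC
s_3 = InvRound(s_2, k_4) = 0xC702A7
s_4 = InvRound(s_3, k_3) = 0xCF2C80
s_5 = InvRound(s_4, k_2) = 0xEB2D8F
s_6 = InvRound(s_5, k_1) = 0x26885C
s_7 = InvRound(s_6, k_0) = 0x5EC950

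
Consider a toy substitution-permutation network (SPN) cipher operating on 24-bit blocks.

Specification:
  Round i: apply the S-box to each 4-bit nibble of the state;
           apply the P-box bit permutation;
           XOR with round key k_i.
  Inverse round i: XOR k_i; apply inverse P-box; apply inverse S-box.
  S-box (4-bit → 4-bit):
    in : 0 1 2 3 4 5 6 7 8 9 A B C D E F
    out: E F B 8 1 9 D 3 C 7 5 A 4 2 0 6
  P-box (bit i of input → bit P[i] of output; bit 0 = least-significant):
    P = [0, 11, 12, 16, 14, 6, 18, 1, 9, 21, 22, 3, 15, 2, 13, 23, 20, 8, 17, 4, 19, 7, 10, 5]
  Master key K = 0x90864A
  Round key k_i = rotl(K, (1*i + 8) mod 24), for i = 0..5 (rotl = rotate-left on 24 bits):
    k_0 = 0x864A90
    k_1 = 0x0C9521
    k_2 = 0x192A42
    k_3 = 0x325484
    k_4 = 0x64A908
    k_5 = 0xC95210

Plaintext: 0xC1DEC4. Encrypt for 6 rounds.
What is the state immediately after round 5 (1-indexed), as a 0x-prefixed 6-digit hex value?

s_0 = plaintext = 0xC1DEC4
s_1 = Round(s_0, k_0) = 0x904F85
s_2 = Round(s_1, k_1) = 0x6310B2
s_3 = Round(s_2, k_2) = 0xF0863D
s_4 = Round(s_3, k_3) = 0xF07B1E
s_5 = Round(s_4, k_4) = 0x426CD6
s_6 = Round(s_5, k_5) = 0x10E341

0x426CD6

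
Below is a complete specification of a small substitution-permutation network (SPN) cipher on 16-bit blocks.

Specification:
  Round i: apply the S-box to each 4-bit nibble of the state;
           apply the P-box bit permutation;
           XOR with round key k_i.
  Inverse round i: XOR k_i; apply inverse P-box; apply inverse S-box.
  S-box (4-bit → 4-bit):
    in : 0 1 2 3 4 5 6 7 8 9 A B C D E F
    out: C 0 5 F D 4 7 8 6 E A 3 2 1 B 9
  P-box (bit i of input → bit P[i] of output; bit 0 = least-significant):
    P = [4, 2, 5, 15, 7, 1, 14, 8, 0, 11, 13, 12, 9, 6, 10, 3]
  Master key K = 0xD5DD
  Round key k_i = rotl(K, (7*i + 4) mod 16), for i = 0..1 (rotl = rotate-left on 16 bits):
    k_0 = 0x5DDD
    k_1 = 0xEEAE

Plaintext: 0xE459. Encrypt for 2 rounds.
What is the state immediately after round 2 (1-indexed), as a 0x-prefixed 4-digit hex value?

0x7E45

s_0 = plaintext = 0xE459
s_1 = Round(s_0, k_0) = 0xAFB0
s_2 = Round(s_1, k_1) = 0x7E45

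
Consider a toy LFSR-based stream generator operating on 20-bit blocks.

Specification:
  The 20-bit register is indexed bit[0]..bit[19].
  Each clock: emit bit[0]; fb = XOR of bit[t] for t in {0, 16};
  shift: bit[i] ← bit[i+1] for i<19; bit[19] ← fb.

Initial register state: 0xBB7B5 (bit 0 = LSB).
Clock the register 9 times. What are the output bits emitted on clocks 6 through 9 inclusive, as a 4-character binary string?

reg_0 = 0xBB7B5
clock 1: out=1, reg = 0x5DBDA
clock 2: out=0, reg = 0xAEDED
clock 3: out=1, reg = 0xD76F6
clock 4: out=0, reg = 0xEBB7B
clock 5: out=1, reg = 0xF5DBD
clock 6: out=1, reg = 0x7AEDE
clock 7: out=0, reg = 0xBD76F
clock 8: out=1, reg = 0x5EBB7
clock 9: out=1, reg = 0x2F5DB

1011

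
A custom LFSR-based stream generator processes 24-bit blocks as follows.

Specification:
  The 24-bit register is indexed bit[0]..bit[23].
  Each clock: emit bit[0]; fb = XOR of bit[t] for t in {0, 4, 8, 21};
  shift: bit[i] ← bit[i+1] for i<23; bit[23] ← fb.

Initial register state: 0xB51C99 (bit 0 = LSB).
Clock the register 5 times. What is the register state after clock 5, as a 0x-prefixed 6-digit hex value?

0x0DA8E4

reg_0 = 0xB51C99
clock 1: out=1, reg = 0xDA8E4C
clock 2: out=0, reg = 0x6D4726
clock 3: out=0, reg = 0x36A393
clock 4: out=1, reg = 0x1B51C9
clock 5: out=1, reg = 0x0DA8E4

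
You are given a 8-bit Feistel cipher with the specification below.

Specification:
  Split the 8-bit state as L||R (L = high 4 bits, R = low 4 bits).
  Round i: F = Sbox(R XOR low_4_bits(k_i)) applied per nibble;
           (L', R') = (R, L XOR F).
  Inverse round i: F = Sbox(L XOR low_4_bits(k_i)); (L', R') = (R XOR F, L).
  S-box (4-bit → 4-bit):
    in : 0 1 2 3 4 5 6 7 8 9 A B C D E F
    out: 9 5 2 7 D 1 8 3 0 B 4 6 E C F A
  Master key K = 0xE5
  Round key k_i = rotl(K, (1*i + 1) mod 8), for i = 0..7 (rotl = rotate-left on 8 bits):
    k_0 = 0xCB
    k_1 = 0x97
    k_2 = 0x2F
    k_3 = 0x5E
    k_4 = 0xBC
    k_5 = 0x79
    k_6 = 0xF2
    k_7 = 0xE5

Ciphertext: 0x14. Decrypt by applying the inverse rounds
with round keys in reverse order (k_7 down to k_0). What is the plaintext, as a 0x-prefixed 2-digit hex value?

0xBB

s_0 = ciphertext = 0x14
s_1 = InvRound(s_0, k_7) = 0x91
s_2 = InvRound(s_1, k_6) = 0x79
s_3 = InvRound(s_2, k_5) = 0x67
s_4 = InvRound(s_3, k_4) = 0x36
s_5 = InvRound(s_4, k_3) = 0xA3
s_6 = InvRound(s_5, k_2) = 0x2A
s_7 = InvRound(s_6, k_1) = 0xB2
s_8 = InvRound(s_7, k_0) = 0xBB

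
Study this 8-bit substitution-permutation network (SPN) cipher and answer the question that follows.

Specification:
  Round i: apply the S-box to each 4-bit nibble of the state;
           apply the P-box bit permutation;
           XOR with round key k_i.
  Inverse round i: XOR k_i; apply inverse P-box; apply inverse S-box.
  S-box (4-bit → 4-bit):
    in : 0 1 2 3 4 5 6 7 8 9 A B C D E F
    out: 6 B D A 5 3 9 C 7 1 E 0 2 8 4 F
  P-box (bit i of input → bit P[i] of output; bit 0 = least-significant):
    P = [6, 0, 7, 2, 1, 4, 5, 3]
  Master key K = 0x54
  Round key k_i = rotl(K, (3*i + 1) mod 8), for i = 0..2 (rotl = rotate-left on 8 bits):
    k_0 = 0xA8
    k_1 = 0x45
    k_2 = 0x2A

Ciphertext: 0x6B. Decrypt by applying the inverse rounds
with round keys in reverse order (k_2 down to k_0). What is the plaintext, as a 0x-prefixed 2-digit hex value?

s_0 = ciphertext = 0x6B
s_1 = InvRound(s_0, k_2) = 0xB5
s_2 = InvRound(s_1, k_1) = 0x04
s_3 = InvRound(s_2, k_0) = 0x77

0x77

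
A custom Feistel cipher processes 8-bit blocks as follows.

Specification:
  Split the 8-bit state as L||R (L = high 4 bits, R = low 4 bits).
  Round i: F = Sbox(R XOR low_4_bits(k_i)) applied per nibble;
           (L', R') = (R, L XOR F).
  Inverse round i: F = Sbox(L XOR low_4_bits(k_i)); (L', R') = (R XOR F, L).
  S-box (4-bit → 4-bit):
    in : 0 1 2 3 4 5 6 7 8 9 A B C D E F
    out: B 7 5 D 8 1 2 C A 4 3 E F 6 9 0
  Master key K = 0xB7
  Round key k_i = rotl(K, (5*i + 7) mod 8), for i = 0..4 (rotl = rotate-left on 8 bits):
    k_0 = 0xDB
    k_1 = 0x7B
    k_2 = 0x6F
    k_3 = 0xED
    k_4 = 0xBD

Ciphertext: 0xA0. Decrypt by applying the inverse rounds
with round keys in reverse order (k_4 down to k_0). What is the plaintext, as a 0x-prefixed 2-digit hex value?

s_0 = ciphertext = 0xA0
s_1 = InvRound(s_0, k_4) = 0xCA
s_2 = InvRound(s_1, k_3) = 0xDC
s_3 = InvRound(s_2, k_2) = 0x9D
s_4 = InvRound(s_3, k_1) = 0x89
s_5 = InvRound(s_4, k_0) = 0x48

0x48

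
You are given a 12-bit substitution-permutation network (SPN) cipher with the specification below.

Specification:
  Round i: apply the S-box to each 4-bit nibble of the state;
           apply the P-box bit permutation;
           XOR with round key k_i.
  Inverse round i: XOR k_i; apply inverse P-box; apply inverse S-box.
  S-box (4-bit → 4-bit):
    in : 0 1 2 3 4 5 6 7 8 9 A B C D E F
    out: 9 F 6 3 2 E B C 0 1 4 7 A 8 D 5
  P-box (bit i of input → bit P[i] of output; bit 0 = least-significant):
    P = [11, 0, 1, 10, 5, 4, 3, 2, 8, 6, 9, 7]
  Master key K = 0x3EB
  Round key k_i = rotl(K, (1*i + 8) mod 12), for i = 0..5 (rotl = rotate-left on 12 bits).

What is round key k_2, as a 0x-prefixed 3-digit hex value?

0xCFA

K = 0x3EB
k_0 = rotl(K, (1*0+8) mod 12) = rotl(K, 8) = 0xB3E
k_1 = rotl(K, (1*1+8) mod 12) = rotl(K, 9) = 0x67D
k_2 = rotl(K, (1*2+8) mod 12) = rotl(K, 10) = 0xCFA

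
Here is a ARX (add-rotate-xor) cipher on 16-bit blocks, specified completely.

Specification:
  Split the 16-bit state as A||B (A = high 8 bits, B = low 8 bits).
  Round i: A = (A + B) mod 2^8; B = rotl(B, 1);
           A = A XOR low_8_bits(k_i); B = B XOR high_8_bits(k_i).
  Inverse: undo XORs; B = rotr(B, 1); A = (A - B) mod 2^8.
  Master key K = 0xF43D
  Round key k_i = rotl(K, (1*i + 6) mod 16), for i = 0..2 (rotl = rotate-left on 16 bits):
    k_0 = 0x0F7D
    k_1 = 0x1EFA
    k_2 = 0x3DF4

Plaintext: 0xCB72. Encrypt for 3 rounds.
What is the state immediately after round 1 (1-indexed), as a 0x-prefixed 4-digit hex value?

0x40EB

s_0 = plaintext = 0xCB72
s_1 = Round(s_0, k_0) = 0x40EB
s_2 = Round(s_1, k_1) = 0xD1C9
s_3 = Round(s_2, k_2) = 0x6EAE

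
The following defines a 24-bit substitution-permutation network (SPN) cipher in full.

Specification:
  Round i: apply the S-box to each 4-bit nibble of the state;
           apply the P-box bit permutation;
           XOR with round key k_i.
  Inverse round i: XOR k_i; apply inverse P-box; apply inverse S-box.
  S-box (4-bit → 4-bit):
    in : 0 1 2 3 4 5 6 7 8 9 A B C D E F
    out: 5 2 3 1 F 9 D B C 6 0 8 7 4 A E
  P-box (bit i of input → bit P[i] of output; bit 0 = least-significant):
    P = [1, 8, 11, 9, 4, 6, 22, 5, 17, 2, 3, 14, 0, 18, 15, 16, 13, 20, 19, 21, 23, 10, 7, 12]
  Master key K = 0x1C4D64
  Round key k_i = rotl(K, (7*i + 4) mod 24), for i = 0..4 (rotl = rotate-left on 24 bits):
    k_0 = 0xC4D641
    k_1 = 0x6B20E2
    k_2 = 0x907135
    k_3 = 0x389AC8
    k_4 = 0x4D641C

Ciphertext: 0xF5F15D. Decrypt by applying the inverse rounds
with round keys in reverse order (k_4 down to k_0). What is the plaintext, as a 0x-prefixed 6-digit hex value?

0x70EC11

s_0 = ciphertext = 0xF5F15D
s_1 = InvRound(s_0, k_4) = 0x7F0A11
s_2 = InvRound(s_1, k_3) = 0x8A40CA
s_3 = InvRound(s_2, k_2) = 0x8C3C72
s_4 = InvRound(s_3, k_1) = 0x4BE30D
s_5 = InvRound(s_4, k_0) = 0x70EC11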